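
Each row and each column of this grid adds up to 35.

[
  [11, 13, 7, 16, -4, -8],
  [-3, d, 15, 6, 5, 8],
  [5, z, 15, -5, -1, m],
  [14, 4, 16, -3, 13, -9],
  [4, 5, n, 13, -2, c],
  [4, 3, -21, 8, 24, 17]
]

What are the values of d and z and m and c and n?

d = 4, z = 6, m = 15, c = 12, n = 3

The known cells in row 2 total 31, leaving 35 − 31 = 4 for the blank.
The known cells in column 2 total 29, leaving 35 − 29 = 6 for the blank.
The known cells in column 3 total 32, leaving 35 − 32 = 3 for the blank.
The known cells in row 5 total 23, leaving 35 − 23 = 12 for the blank.
The known cells in row 3 total 20, leaving 35 − 20 = 15 for the blank.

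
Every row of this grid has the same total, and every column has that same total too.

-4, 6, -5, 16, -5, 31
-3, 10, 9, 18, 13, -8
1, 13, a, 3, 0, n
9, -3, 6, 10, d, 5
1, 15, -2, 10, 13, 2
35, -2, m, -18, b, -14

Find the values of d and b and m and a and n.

Rows 1 and 2 both sum to 39, so that's the common total.
The known cells in row 4 total 27, leaving 39 − 27 = 12 for the blank.
The known cells in column 5 total 33, leaving 39 − 33 = 6 for the blank.
The known cells in column 6 total 16, leaving 39 − 16 = 23 for the blank.
The known cells in row 3 total 40, leaving 39 − 40 = -1 for the blank.
The known cells in row 6 total 7, leaving 39 − 7 = 32 for the blank.

d = 12, b = 6, m = 32, a = -1, n = 23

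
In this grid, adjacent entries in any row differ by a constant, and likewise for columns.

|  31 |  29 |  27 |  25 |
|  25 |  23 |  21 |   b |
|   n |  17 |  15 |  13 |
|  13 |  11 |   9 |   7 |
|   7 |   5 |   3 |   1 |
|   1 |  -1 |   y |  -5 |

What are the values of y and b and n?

Along each row the entries change by -2 per step; down each column they change by -6.
Row 6: from 1 at column 1, stepping by -2 to column 3 gives -3.
Row 2: from 25 at column 1, stepping by -2 to column 4 gives 19.
Row 3: from 17 at column 2, stepping by -2 to column 1 gives 19.

y = -3, b = 19, n = 19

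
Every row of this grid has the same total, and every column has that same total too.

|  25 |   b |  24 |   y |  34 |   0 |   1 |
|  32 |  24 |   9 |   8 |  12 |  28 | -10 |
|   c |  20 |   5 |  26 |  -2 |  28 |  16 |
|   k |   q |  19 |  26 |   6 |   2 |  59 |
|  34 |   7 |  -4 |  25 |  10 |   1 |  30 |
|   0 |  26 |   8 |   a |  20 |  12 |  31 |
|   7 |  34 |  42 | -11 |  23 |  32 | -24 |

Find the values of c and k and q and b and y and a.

Rows 2 and 5 both sum to 103, so that's the common total.
Row 3 has 20 + 5 + 26 − 2 + 28 + 16 = 93; the blank must be 103 − 93 = 10.
Column 1 has 25 + 32 + 10 + 34 + 0 + 7 = 108; the blank must be 103 − 108 = -5.
Row 4 has -5 + 19 + 26 + 6 + 2 + 59 = 107; the blank must be 103 − 107 = -4.
Column 2 has 24 + 20 − 4 + 7 + 26 + 34 = 107; the blank must be 103 − 107 = -4.
Row 1 has 25 − 4 + 24 + 34 + 0 + 1 = 80; the blank must be 103 − 80 = 23.
Row 6 has 0 + 26 + 8 + 20 + 12 + 31 = 97; the blank must be 103 − 97 = 6.

c = 10, k = -5, q = -4, b = -4, y = 23, a = 6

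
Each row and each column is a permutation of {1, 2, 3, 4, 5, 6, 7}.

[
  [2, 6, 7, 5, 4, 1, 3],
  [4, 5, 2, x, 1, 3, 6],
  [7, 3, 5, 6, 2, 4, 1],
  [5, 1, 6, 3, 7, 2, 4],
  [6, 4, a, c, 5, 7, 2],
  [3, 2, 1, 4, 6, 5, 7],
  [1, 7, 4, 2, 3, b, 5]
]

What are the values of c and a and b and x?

c = 1, a = 3, b = 6, x = 7

Cell (2,4): row 2 already has {1, 2, 3, 4, 5, 6} → 7.
Cell (7,6): row 7 already has {1, 2, 3, 4, 5, 7} → 6.
Cell (5,3): column 3 already has {1, 2, 4, 5, 6, 7} → 3.
At (row 5, col 4): row 5 already has {2, 3, 4, 5, 6, 7}, so the value is 1.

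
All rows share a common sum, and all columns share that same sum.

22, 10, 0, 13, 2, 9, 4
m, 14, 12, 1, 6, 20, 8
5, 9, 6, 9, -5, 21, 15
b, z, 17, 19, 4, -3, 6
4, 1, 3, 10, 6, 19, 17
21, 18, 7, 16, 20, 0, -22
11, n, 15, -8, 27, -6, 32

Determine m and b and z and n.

m = -1, b = -2, z = 19, n = -11

Rows 1 and 3 both sum to 60, so that's the common total.
Row 2 has 14 + 12 + 1 + 6 + 20 + 8 = 61; the blank must be 60 − 61 = -1.
Row 7 has 11 + 15 − 8 + 27 − 6 + 32 = 71; the blank must be 60 − 71 = -11.
Column 2 has 10 + 14 + 9 + 1 + 18 − 11 = 41; the blank must be 60 − 41 = 19.
Row 4 has 19 + 17 + 19 + 4 − 3 + 6 = 62; the blank must be 60 − 62 = -2.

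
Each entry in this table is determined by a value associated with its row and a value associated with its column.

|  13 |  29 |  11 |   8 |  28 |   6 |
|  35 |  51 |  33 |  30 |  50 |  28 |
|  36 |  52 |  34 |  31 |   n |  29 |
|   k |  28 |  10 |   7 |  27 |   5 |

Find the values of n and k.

The difference between any two rows is the same in every column — this is an addition table with the headers hidden.
Row 3 minus row 1 is 29 − 6 = 23, so its entry in column 5 is 28 + 23 = 51.
Row 4 minus row 1 is 5 − 6 = -1, so its entry in column 1 is 13 + (-1) = 12.

n = 51, k = 12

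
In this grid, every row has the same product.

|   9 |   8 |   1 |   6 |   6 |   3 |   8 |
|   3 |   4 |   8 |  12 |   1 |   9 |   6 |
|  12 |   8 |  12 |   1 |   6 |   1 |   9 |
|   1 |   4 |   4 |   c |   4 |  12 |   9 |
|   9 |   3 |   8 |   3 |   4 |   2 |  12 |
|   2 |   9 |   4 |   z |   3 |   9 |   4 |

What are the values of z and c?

Rows 2 and 5 each multiply to 62208, so every row has product 62208.
Row 6: 2×9×4×3×9×4 = 7776, so the missing entry is 62208 ÷ 7776 = 8.
Row 4: 1×4×4×4×12×9 = 6912, so the missing entry is 62208 ÷ 6912 = 9.

z = 8, c = 9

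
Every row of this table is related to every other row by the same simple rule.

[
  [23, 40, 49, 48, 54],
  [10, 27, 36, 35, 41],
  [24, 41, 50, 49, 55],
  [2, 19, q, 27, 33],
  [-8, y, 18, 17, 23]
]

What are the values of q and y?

The difference between any two rows is the same in every column — this is an addition table with the headers hidden.
Row 4 minus row 1 is 33 − 54 = -21, so its entry in column 3 is 49 + (-21) = 28.
Row 5 minus row 1 is 23 − 54 = -31, so its entry in column 2 is 40 + (-31) = 9.

q = 28, y = 9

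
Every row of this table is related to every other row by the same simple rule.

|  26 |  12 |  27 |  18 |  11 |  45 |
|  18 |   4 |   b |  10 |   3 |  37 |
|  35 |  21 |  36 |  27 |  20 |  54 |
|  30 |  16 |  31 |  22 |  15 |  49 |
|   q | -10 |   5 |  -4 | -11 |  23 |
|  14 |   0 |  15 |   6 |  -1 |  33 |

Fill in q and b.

The difference between any two rows is the same in every column — this is an addition table with the headers hidden.
Row 5 minus row 1 is -4 − 18 = -22, so its entry in column 1 is 26 + (-22) = 4.
Row 2 minus row 1 is 10 − 18 = -8, so its entry in column 3 is 27 + (-8) = 19.

q = 4, b = 19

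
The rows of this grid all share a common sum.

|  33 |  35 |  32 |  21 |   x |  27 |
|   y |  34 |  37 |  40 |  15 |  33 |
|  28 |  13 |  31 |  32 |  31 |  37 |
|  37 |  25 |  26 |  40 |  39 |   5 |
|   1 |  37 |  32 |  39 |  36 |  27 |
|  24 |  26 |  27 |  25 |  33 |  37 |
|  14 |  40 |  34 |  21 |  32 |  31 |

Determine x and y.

The complete rows each total 172.
Row 1 is missing 172 − 148 = 24 (since 33 + 35 + 32 + 21 + 27 = 148).
Row 2 is missing 172 − 159 = 13 (since 34 + 37 + 40 + 15 + 33 = 159).

x = 24, y = 13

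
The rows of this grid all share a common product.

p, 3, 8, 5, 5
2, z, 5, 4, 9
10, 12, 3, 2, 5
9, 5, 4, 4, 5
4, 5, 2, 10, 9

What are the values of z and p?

z = 10, p = 6

Rows 3 and 5 each multiply to 3600, so every row has product 3600.
Row 2: 2×5×4×9 = 360, so the missing entry is 3600 ÷ 360 = 10.
Row 1: 3×8×5×5 = 600, so the missing entry is 3600 ÷ 600 = 6.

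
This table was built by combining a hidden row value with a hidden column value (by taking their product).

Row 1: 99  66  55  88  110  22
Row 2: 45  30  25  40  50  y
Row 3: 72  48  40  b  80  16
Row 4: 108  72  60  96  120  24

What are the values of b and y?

b = 64, y = 10

Each row is a constant multiple of every other row — this is a multiplication table with the headers hidden.
Row 3 is 80/110 = 8/11 times row 1, so its entry in column 4 is 88 × 8/11 = 64.
Row 2 is 50/110 = 5/11 times row 1, so its entry in column 6 is 22 × 5/11 = 10.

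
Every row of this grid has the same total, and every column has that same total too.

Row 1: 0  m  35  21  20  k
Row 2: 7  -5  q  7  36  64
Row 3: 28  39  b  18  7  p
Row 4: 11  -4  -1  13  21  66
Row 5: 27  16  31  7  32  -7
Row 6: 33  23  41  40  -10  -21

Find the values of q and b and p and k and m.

Rows 4 and 5 both sum to 106, so that's the common total.
The known cells in column 2 total 69, leaving 106 − 69 = 37 for the blank.
The known cells in row 2 total 109, leaving 106 − 109 = -3 for the blank.
The known cells in row 1 total 113, leaving 106 − 113 = -7 for the blank.
The known cells in column 3 total 103, leaving 106 − 103 = 3 for the blank.
The known cells in row 3 total 95, leaving 106 − 95 = 11 for the blank.

q = -3, b = 3, p = 11, k = -7, m = 37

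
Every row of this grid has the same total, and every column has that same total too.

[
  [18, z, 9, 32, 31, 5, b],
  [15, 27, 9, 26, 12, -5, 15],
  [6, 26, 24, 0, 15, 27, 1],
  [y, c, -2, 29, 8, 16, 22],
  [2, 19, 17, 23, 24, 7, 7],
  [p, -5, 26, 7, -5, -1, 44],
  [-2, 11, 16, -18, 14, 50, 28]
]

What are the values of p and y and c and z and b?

p = 33, y = 27, c = -1, z = 22, b = -18

Rows 2 and 3 both sum to 99, so that's the common total.
Column 7: 15 + 1 + 22 + 7 + 44 + 28 = 117, so its missing entry is 99 − 117 = -18.
Row 1: 18 + 9 + 32 + 31 + 5 − 18 = 77, so its missing entry is 99 − 77 = 22.
Column 2: 22 + 27 + 26 + 19 − 5 + 11 = 100, so its missing entry is 99 − 100 = -1.
Row 4: -1 − 2 + 29 + 8 + 16 + 22 = 72, so its missing entry is 99 − 72 = 27.
Row 6: -5 + 26 + 7 − 5 − 1 + 44 = 66, so its missing entry is 99 − 66 = 33.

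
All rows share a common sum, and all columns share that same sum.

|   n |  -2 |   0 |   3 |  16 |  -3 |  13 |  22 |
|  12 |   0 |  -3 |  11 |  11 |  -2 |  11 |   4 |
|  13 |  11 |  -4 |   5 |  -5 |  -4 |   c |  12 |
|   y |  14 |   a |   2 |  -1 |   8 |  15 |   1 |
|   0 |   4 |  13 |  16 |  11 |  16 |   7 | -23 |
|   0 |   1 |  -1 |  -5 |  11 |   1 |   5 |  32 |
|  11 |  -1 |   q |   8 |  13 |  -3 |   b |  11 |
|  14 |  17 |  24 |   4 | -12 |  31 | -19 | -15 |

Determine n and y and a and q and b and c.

n = -5, y = -1, a = 6, q = 9, b = -4, c = 16

Rows 2 and 5 both sum to 44, so that's the common total.
Row 1: -2 + 0 + 3 + 16 − 3 + 13 + 22 = 49, so its missing entry is 44 − 49 = -5.
Column 1: -5 + 12 + 13 + 0 + 0 + 11 + 14 = 45, so its missing entry is 44 − 45 = -1.
Row 3: 13 + 11 − 4 + 5 − 5 − 4 + 12 = 28, so its missing entry is 44 − 28 = 16.
Column 7: 13 + 11 + 16 + 15 + 7 + 5 − 19 = 48, so its missing entry is 44 − 48 = -4.
Row 7: 11 − 1 + 8 + 13 − 3 − 4 + 11 = 35, so its missing entry is 44 − 35 = 9.
Row 4: -1 + 14 + 2 − 1 + 8 + 15 + 1 = 38, so its missing entry is 44 − 38 = 6.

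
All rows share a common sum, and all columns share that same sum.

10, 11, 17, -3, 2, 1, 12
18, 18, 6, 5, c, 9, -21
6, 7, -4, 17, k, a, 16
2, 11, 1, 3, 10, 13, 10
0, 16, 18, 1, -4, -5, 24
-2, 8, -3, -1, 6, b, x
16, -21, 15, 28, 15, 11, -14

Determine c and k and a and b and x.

Rows 1 and 4 both sum to 50, so that's the common total.
Row 2: 18 + 18 + 6 + 5 + 9 − 21 = 35, so its missing entry is 50 − 35 = 15.
Column 5: 2 + 15 + 10 − 4 + 6 + 15 = 44, so its missing entry is 50 − 44 = 6.
Column 7: 12 − 21 + 16 + 10 + 24 − 14 = 27, so its missing entry is 50 − 27 = 23.
Row 6: -2 + 8 − 3 − 1 + 6 + 23 = 31, so its missing entry is 50 − 31 = 19.
Row 3: 6 + 7 − 4 + 17 + 6 + 16 = 48, so its missing entry is 50 − 48 = 2.

c = 15, k = 6, a = 2, b = 19, x = 23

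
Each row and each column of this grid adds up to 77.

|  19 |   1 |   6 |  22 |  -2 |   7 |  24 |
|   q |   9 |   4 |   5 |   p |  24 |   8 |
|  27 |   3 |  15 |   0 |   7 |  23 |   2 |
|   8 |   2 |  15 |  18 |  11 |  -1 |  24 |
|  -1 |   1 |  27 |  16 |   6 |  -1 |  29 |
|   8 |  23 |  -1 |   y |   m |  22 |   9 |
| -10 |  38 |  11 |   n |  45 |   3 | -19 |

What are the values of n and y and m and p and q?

n = 9, y = 7, m = 9, p = 1, q = 26

The known cells in column 1 total 51, leaving 77 − 51 = 26 for the blank.
The known cells in row 2 total 76, leaving 77 − 76 = 1 for the blank.
The known cells in column 5 total 68, leaving 77 − 68 = 9 for the blank.
The known cells in row 6 total 70, leaving 77 − 70 = 7 for the blank.
The known cells in row 7 total 68, leaving 77 − 68 = 9 for the blank.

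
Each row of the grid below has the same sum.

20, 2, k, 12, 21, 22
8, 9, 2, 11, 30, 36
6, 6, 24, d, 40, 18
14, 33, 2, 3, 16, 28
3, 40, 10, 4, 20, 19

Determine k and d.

k = 19, d = 2

The complete rows each total 96.
Row 1 is missing 96 − 77 = 19 (since 20 + 2 + 12 + 21 + 22 = 77).
Row 3 is missing 96 − 94 = 2 (since 6 + 6 + 24 + 40 + 18 = 94).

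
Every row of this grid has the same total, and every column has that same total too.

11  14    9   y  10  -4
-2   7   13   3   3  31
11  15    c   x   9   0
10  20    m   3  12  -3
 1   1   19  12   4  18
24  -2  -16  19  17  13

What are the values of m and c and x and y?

Rows 2 and 5 both sum to 55, so that's the common total.
Row 4 has 10 + 20 + 3 + 12 − 3 = 42; the blank must be 55 − 42 = 13.
Row 1 has 11 + 14 + 9 + 10 − 4 = 40; the blank must be 55 − 40 = 15.
Column 4 has 15 + 3 + 3 + 12 + 19 = 52; the blank must be 55 − 52 = 3.
Row 3 has 11 + 15 + 3 + 9 + 0 = 38; the blank must be 55 − 38 = 17.

m = 13, c = 17, x = 3, y = 15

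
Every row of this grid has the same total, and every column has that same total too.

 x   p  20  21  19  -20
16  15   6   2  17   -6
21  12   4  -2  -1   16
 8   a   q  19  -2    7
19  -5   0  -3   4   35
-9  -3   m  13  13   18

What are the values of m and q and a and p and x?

m = 18, q = 2, a = 16, p = 15, x = -5

Rows 2 and 3 both sum to 50, so that's the common total.
Column 1 has 16 + 21 + 8 + 19 − 9 = 55; the blank must be 50 − 55 = -5.
Row 1 has -5 + 20 + 21 + 19 − 20 = 35; the blank must be 50 − 35 = 15.
Column 2 has 15 + 15 + 12 − 5 − 3 = 34; the blank must be 50 − 34 = 16.
Row 4 has 8 + 16 + 19 − 2 + 7 = 48; the blank must be 50 − 48 = 2.
Row 6 has -9 − 3 + 13 + 13 + 18 = 32; the blank must be 50 − 32 = 18.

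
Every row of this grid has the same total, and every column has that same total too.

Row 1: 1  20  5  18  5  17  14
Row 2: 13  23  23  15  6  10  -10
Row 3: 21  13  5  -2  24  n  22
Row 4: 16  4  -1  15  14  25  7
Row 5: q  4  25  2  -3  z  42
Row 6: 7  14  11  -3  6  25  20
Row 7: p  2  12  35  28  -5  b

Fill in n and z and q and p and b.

n = -3, z = 11, q = -1, p = 23, b = -15

Rows 1 and 2 both sum to 80, so that's the common total.
The known cells in column 7 total 95, leaving 80 − 95 = -15 for the blank.
The known cells in row 7 total 57, leaving 80 − 57 = 23 for the blank.
The known cells in column 1 total 81, leaving 80 − 81 = -1 for the blank.
The known cells in row 5 total 69, leaving 80 − 69 = 11 for the blank.
The known cells in row 3 total 83, leaving 80 − 83 = -3 for the blank.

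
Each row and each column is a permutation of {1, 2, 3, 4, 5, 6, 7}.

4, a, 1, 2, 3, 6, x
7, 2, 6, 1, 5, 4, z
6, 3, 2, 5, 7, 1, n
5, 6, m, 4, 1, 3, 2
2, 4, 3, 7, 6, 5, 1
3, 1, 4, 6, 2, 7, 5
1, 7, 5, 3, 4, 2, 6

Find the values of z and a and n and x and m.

z = 3, a = 5, n = 4, x = 7, m = 7

For row 1, column 2: column 2 already has {1, 2, 3, 4, 6, 7}; that leaves 5.
Cell (1,7): row 1 already has {1, 2, 3, 4, 5, 6} → 7.
Cell (3,7): row 3 already has {1, 2, 3, 5, 6, 7} → 4.
At (row 2, col 7): row 2 already has {1, 2, 4, 5, 6, 7}, so the value is 3.
Cell (4,3): row 4 already has {1, 2, 3, 4, 5, 6} → 7.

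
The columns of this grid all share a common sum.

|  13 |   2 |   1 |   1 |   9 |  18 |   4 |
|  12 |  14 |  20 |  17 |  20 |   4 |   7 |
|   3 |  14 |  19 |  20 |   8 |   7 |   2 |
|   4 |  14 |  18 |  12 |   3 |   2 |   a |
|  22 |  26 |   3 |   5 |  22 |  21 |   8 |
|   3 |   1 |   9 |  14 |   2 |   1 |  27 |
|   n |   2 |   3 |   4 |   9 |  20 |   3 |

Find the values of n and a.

Columns 2 and 5 both add up to 73, so every column sums to 73.
Column 1: 13 + 12 + 3 + 4 + 22 + 3 = 57, so the missing entry is 73 − 57 = 16.
Column 7: 4 + 7 + 2 + 8 + 27 + 3 = 51, so the missing entry is 73 − 51 = 22.

n = 16, a = 22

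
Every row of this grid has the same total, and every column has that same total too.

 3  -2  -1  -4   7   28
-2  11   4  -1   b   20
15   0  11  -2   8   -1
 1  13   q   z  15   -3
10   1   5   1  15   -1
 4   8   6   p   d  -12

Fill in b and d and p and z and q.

Rows 1 and 3 both sum to 31, so that's the common total.
Row 2: -2 + 11 + 4 − 1 + 20 = 32, so its missing entry is 31 − 32 = -1.
Column 5: 7 − 1 + 8 + 15 + 15 = 44, so its missing entry is 31 − 44 = -13.
Row 6: 4 + 8 + 6 − 13 − 12 = -7, so its missing entry is 31 − (-7) = 38.
Column 4: -4 − 1 − 2 + 1 + 38 = 32, so its missing entry is 31 − 32 = -1.
Row 4: 1 + 13 − 1 + 15 − 3 = 25, so its missing entry is 31 − 25 = 6.

b = -1, d = -13, p = 38, z = -1, q = 6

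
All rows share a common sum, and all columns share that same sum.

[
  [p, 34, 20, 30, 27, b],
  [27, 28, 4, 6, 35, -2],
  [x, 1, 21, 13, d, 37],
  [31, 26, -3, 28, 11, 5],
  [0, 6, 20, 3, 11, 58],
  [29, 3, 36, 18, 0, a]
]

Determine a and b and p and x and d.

Rows 2 and 4 both sum to 98, so that's the common total.
Column 5 has 27 + 35 + 11 + 11 + 0 = 84; the blank must be 98 − 84 = 14.
Row 6 has 29 + 3 + 36 + 18 + 0 = 86; the blank must be 98 − 86 = 12.
Row 3 has 1 + 21 + 13 + 14 + 37 = 86; the blank must be 98 − 86 = 12.
Column 1 has 27 + 12 + 31 + 0 + 29 = 99; the blank must be 98 − 99 = -1.
Row 1 has -1 + 34 + 20 + 30 + 27 = 110; the blank must be 98 − 110 = -12.

a = 12, b = -12, p = -1, x = 12, d = 14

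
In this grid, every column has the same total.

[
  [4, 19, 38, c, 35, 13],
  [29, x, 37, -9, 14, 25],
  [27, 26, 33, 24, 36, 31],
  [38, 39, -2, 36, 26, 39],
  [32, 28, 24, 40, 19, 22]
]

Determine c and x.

c = 39, x = 18

Columns 3 and 5 both add up to 130, so every column sums to 130.
Column 4: -9 + 24 + 36 + 40 = 91, so the missing entry is 130 − 91 = 39.
Column 2: 19 + 26 + 39 + 28 = 112, so the missing entry is 130 − 112 = 18.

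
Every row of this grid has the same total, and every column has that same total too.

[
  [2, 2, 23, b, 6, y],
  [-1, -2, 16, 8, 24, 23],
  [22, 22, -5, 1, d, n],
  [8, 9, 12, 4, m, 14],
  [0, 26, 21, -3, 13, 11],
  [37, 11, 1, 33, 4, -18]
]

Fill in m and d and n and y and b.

m = 21, d = 0, n = 28, y = 10, b = 25

Rows 2 and 5 both sum to 68, so that's the common total.
The known cells in row 4 total 47, leaving 68 − 47 = 21 for the blank.
The known cells in column 5 total 68, leaving 68 − 68 = 0 for the blank.
The known cells in column 4 total 43, leaving 68 − 43 = 25 for the blank.
The known cells in row 1 total 58, leaving 68 − 58 = 10 for the blank.
The known cells in row 3 total 40, leaving 68 − 40 = 28 for the blank.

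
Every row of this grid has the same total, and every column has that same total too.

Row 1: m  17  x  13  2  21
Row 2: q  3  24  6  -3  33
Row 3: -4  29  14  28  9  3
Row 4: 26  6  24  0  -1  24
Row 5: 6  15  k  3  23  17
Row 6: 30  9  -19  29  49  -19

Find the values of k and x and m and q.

Rows 3 and 4 both sum to 79, so that's the common total.
Row 2 has 3 + 24 + 6 − 3 + 33 = 63; the blank must be 79 − 63 = 16.
Row 5 has 6 + 15 + 3 + 23 + 17 = 64; the blank must be 79 − 64 = 15.
Column 3 has 24 + 14 + 24 + 15 − 19 = 58; the blank must be 79 − 58 = 21.
Row 1 has 17 + 21 + 13 + 2 + 21 = 74; the blank must be 79 − 74 = 5.

k = 15, x = 21, m = 5, q = 16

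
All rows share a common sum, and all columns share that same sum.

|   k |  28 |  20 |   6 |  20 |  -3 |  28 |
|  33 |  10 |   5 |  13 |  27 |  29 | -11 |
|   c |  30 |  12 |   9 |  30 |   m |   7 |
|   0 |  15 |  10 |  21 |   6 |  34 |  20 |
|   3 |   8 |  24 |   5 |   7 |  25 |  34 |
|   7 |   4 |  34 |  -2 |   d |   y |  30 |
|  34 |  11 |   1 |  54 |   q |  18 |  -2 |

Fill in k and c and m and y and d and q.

Rows 2 and 4 both sum to 106, so that's the common total.
Row 1: 28 + 20 + 6 + 20 − 3 + 28 = 99, so its missing entry is 106 − 99 = 7.
Column 1: 7 + 33 + 0 + 3 + 7 + 34 = 84, so its missing entry is 106 − 84 = 22.
Row 7: 34 + 11 + 1 + 54 + 18 − 2 = 116, so its missing entry is 106 − 116 = -10.
Column 5: 20 + 27 + 30 + 6 + 7 − 10 = 80, so its missing entry is 106 − 80 = 26.
Row 6: 7 + 4 + 34 − 2 + 26 + 30 = 99, so its missing entry is 106 − 99 = 7.
Row 3: 22 + 30 + 12 + 9 + 30 + 7 = 110, so its missing entry is 106 − 110 = -4.

k = 7, c = 22, m = -4, y = 7, d = 26, q = -10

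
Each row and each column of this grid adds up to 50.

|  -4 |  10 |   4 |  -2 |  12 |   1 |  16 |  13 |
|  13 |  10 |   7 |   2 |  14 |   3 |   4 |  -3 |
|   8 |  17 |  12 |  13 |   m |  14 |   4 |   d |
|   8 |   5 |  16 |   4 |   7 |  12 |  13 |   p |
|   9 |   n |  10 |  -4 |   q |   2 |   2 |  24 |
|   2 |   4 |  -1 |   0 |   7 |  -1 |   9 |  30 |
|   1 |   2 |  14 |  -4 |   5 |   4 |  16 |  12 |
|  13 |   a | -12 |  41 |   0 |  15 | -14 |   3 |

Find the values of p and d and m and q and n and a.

p = -15, d = -14, m = -4, q = 9, n = -2, a = 4

The known cells in row 8 total 46, leaving 50 − 46 = 4 for the blank.
The known cells in row 4 total 65, leaving 50 − 65 = -15 for the blank.
The known cells in column 8 total 64, leaving 50 − 64 = -14 for the blank.
The known cells in row 3 total 54, leaving 50 − 54 = -4 for the blank.
The known cells in column 5 total 41, leaving 50 − 41 = 9 for the blank.
The known cells in row 5 total 52, leaving 50 − 52 = -2 for the blank.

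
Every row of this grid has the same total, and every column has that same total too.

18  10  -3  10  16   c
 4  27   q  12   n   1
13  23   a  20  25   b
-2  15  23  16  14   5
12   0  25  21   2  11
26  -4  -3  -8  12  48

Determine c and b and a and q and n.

Rows 4 and 5 both sum to 71, so that's the common total.
Column 5: 16 + 25 + 14 + 2 + 12 = 69, so its missing entry is 71 − 69 = 2.
Row 2: 4 + 27 + 12 + 2 + 1 = 46, so its missing entry is 71 − 46 = 25.
Row 1: 18 + 10 − 3 + 10 + 16 = 51, so its missing entry is 71 − 51 = 20.
Column 3: -3 + 25 + 23 + 25 − 3 = 67, so its missing entry is 71 − 67 = 4.
Row 3: 13 + 23 + 4 + 20 + 25 = 85, so its missing entry is 71 − 85 = -14.

c = 20, b = -14, a = 4, q = 25, n = 2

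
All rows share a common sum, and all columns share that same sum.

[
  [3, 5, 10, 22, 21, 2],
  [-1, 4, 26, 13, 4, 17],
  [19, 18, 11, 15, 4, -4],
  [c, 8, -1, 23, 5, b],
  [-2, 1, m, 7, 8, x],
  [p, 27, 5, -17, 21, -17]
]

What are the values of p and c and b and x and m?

p = 44, c = 0, b = 28, x = 37, m = 12

Rows 1 and 2 both sum to 63, so that's the common total.
The known cells in column 3 total 51, leaving 63 − 51 = 12 for the blank.
The known cells in row 5 total 26, leaving 63 − 26 = 37 for the blank.
The known cells in row 6 total 19, leaving 63 − 19 = 44 for the blank.
The known cells in column 1 total 63, leaving 63 − 63 = 0 for the blank.
The known cells in row 4 total 35, leaving 63 − 35 = 28 for the blank.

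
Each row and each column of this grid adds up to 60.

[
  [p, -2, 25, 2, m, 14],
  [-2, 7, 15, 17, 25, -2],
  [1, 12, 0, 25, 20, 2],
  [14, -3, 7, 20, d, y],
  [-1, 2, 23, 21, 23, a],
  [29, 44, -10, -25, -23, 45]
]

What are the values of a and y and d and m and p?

Column 1: -2 + 1 + 14 − 1 + 29 = 41, so its missing entry is 60 − 41 = 19.
Row 1: 19 − 2 + 25 + 2 + 14 = 58, so its missing entry is 60 − 58 = 2.
Column 5: 2 + 25 + 20 + 23 − 23 = 47, so its missing entry is 60 − 47 = 13.
Row 5: -1 + 2 + 23 + 21 + 23 = 68, so its missing entry is 60 − 68 = -8.
Row 4: 14 − 3 + 7 + 20 + 13 = 51, so its missing entry is 60 − 51 = 9.

a = -8, y = 9, d = 13, m = 2, p = 19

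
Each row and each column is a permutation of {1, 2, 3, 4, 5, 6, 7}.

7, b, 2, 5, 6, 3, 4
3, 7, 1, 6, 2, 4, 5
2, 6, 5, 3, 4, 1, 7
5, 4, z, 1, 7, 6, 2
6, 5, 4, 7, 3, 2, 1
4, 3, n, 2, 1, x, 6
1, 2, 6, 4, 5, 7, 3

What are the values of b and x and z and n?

At (row 1, col 2): row 1 already has {2, 3, 4, 5, 6, 7}, so the value is 1.
For row 4, column 3: row 4 already has {1, 2, 4, 5, 6, 7}; that leaves 3.
Cell (6,6): column 6 already has {1, 2, 3, 4, 6, 7} → 5.
Cell (6,3): row 6 already has {1, 2, 3, 4, 5, 6} → 7.

b = 1, x = 5, z = 3, n = 7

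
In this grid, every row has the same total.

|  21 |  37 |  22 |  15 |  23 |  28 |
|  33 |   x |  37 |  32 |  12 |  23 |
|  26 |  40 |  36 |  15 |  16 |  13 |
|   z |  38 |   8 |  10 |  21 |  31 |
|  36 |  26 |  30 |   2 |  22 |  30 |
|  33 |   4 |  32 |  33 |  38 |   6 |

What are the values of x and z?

x = 9, z = 38

Row 3 sums to 146 and so does row 5; that's the common total.
In row 2 the known cells total 137, leaving 146 − 137 = 9.
In row 4 the known cells total 108, leaving 146 − 108 = 38.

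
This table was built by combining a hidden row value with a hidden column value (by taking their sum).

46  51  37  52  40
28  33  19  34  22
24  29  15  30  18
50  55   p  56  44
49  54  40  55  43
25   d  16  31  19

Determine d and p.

d = 30, p = 41

The difference between any two rows is the same in every column — this is an addition table with the headers hidden.
Row 6 minus row 1 is 25 − 46 = -21, so its entry in column 2 is 51 + (-21) = 30.
Row 4 minus row 1 is 50 − 46 = 4, so its entry in column 3 is 37 + 4 = 41.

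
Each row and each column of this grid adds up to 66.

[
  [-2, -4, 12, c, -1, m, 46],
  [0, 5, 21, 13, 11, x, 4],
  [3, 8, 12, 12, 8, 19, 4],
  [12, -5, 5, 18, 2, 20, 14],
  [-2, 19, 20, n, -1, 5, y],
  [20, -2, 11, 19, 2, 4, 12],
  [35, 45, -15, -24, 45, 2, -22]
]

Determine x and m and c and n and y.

x = 12, m = 4, c = 11, n = 17, y = 8

Row 2 has 0 + 5 + 21 + 13 + 11 + 4 = 54; the blank must be 66 − 54 = 12.
Column 7 has 46 + 4 + 4 + 14 + 12 − 22 = 58; the blank must be 66 − 58 = 8.
Row 5 has -2 + 19 + 20 − 1 + 5 + 8 = 49; the blank must be 66 − 49 = 17.
Column 4 has 13 + 12 + 18 + 17 + 19 − 24 = 55; the blank must be 66 − 55 = 11.
Row 1 has -2 − 4 + 12 + 11 − 1 + 46 = 62; the blank must be 66 − 62 = 4.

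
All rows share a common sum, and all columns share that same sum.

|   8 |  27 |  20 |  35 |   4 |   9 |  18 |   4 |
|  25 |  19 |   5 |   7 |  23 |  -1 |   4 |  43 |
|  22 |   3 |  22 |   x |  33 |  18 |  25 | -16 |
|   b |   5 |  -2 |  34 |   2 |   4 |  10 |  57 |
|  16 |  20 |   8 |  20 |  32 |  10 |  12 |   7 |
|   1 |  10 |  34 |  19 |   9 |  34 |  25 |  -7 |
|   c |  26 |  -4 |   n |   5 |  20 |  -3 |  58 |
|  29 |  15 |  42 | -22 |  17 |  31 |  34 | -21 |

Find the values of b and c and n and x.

Rows 1 and 2 both sum to 125, so that's the common total.
Row 3 has 22 + 3 + 22 + 33 + 18 + 25 − 16 = 107; the blank must be 125 − 107 = 18.
Column 4 has 35 + 7 + 18 + 34 + 20 + 19 − 22 = 111; the blank must be 125 − 111 = 14.
Row 7 has 26 − 4 + 14 + 5 + 20 − 3 + 58 = 116; the blank must be 125 − 116 = 9.
Row 4 has 5 − 2 + 34 + 2 + 4 + 10 + 57 = 110; the blank must be 125 − 110 = 15.

b = 15, c = 9, n = 14, x = 18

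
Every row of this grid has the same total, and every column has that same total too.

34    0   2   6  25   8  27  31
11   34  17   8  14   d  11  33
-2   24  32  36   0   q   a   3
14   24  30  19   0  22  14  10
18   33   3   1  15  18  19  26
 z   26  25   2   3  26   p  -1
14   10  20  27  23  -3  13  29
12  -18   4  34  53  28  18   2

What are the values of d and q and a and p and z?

Rows 1 and 4 both sum to 133, so that's the common total.
The known cells in row 2 total 128, leaving 133 − 128 = 5 for the blank.
The known cells in column 1 total 101, leaving 133 − 101 = 32 for the blank.
The known cells in row 6 total 113, leaving 133 − 113 = 20 for the blank.
The known cells in column 7 total 122, leaving 133 − 122 = 11 for the blank.
The known cells in row 3 total 104, leaving 133 − 104 = 29 for the blank.

d = 5, q = 29, a = 11, p = 20, z = 32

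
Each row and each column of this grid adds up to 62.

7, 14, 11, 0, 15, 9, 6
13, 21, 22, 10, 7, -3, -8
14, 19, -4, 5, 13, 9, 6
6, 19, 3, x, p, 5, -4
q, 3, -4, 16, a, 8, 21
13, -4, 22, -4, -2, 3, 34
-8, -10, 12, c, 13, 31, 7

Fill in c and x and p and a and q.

c = 17, x = 18, p = 15, a = 1, q = 17

Column 1: 7 + 13 + 14 + 6 + 13 − 8 = 45, so its missing entry is 62 − 45 = 17.
Row 5: 17 + 3 − 4 + 16 + 8 + 21 = 61, so its missing entry is 62 − 61 = 1.
Column 5: 15 + 7 + 13 + 1 − 2 + 13 = 47, so its missing entry is 62 − 47 = 15.
Row 4: 6 + 19 + 3 + 15 + 5 − 4 = 44, so its missing entry is 62 − 44 = 18.
Row 7: -8 − 10 + 12 + 13 + 31 + 7 = 45, so its missing entry is 62 − 45 = 17.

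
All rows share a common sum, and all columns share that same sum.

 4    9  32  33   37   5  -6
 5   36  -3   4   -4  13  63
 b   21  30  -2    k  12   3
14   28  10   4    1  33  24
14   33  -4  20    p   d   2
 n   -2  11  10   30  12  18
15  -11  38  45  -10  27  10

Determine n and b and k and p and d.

n = 35, b = 27, k = 23, p = 37, d = 12

Rows 1 and 2 both sum to 114, so that's the common total.
The known cells in column 6 total 102, leaving 114 − 102 = 12 for the blank.
The known cells in row 5 total 77, leaving 114 − 77 = 37 for the blank.
The known cells in column 5 total 91, leaving 114 − 91 = 23 for the blank.
The known cells in row 3 total 87, leaving 114 − 87 = 27 for the blank.
The known cells in row 6 total 79, leaving 114 − 79 = 35 for the blank.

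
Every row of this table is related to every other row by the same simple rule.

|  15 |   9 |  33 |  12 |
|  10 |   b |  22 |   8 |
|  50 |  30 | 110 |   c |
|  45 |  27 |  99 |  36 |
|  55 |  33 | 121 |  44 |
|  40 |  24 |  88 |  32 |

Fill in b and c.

Each row is a constant multiple of every other row — this is a multiplication table with the headers hidden.
Row 2 is 10/15 = 2/3 times row 1, so its entry in column 2 is 9 × 2/3 = 6.
Row 3 is 50/15 = 10/3 times row 1, so its entry in column 4 is 12 × 10/3 = 40.

b = 6, c = 40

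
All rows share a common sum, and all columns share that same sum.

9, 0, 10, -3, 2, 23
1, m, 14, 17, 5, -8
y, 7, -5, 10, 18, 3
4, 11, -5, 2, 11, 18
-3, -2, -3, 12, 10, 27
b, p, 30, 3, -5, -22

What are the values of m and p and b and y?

m = 12, p = 13, b = 22, y = 8

Rows 1 and 4 both sum to 41, so that's the common total.
The known cells in row 3 total 33, leaving 41 − 33 = 8 for the blank.
The known cells in row 2 total 29, leaving 41 − 29 = 12 for the blank.
The known cells in column 1 total 19, leaving 41 − 19 = 22 for the blank.
The known cells in row 6 total 28, leaving 41 − 28 = 13 for the blank.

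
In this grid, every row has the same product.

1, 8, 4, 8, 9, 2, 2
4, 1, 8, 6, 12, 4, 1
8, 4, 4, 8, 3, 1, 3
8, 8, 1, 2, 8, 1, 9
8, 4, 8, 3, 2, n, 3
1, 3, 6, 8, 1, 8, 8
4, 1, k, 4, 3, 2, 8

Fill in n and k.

n = 2, k = 12

Rows 2 and 6 each multiply to 9216, so every row has product 9216.
Row 5: 8×4×8×3×2×3 = 4608, so the missing entry is 9216 ÷ 4608 = 2.
Row 7: 4×1×4×3×2×8 = 768, so the missing entry is 9216 ÷ 768 = 12.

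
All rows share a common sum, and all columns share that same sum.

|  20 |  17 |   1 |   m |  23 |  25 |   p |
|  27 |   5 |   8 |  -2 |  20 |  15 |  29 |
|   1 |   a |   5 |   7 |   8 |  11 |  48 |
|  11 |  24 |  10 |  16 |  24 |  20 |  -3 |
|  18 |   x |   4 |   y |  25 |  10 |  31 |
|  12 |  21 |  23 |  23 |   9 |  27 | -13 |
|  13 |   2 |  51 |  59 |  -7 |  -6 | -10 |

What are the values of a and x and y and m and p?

a = 22, x = 11, y = 3, m = -4, p = 20

Rows 2 and 4 both sum to 102, so that's the common total.
Row 3 has 1 + 5 + 7 + 8 + 11 + 48 = 80; the blank must be 102 − 80 = 22.
Column 7 has 29 + 48 − 3 + 31 − 13 − 10 = 82; the blank must be 102 − 82 = 20.
Row 1 has 20 + 17 + 1 + 23 + 25 + 20 = 106; the blank must be 102 − 106 = -4.
Column 4 has -4 − 2 + 7 + 16 + 23 + 59 = 99; the blank must be 102 − 99 = 3.
Row 5 has 18 + 4 + 3 + 25 + 10 + 31 = 91; the blank must be 102 − 91 = 11.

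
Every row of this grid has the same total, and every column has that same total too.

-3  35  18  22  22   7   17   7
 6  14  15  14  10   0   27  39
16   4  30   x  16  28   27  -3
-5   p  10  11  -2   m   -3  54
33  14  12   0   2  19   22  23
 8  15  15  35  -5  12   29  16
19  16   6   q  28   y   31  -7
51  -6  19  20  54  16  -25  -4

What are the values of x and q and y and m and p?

x = 7, q = 16, y = 16, m = 27, p = 33

Rows 1 and 2 both sum to 125, so that's the common total.
The known cells in column 2 total 92, leaving 125 − 92 = 33 for the blank.
The known cells in row 3 total 118, leaving 125 − 118 = 7 for the blank.
The known cells in column 4 total 109, leaving 125 − 109 = 16 for the blank.
The known cells in row 7 total 109, leaving 125 − 109 = 16 for the blank.
The known cells in row 4 total 98, leaving 125 − 98 = 27 for the blank.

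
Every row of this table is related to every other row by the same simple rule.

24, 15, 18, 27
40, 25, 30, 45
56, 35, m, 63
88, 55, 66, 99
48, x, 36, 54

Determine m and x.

m = 42, x = 30

Each row is a constant multiple of every other row — this is a multiplication table with the headers hidden.
Row 3 is 63/27 = 7/3 times row 1, so its entry in column 3 is 18 × 7/3 = 42.
Row 5 is 54/27 = 2/1 times row 1, so its entry in column 2 is 15 × 2/1 = 30.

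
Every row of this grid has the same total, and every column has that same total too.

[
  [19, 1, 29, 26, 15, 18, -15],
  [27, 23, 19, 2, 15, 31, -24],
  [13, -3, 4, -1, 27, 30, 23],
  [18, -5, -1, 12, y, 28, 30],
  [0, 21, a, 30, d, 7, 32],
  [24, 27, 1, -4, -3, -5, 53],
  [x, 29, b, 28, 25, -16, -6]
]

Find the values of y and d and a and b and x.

Rows 1 and 2 both sum to 93, so that's the common total.
Row 4: 18 − 5 − 1 + 12 + 28 + 30 = 82, so its missing entry is 93 − 82 = 11.
Column 5: 15 + 15 + 27 + 11 − 3 + 25 = 90, so its missing entry is 93 − 90 = 3.
Row 5: 0 + 21 + 30 + 3 + 7 + 32 = 93, so its missing entry is 93 − 93 = 0.
Column 3: 29 + 19 + 4 − 1 + 0 + 1 = 52, so its missing entry is 93 − 52 = 41.
Row 7: 29 + 41 + 28 + 25 − 16 − 6 = 101, so its missing entry is 93 − 101 = -8.

y = 11, d = 3, a = 0, b = 41, x = -8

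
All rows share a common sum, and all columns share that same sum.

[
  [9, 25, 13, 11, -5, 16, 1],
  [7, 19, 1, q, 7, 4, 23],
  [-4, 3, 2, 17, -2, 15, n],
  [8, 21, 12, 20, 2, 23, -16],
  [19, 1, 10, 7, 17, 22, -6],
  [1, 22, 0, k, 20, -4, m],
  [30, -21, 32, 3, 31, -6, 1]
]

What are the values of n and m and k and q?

Rows 1 and 4 both sum to 70, so that's the common total.
Row 2 has 7 + 19 + 1 + 7 + 4 + 23 = 61; the blank must be 70 − 61 = 9.
Column 4 has 11 + 9 + 17 + 20 + 7 + 3 = 67; the blank must be 70 − 67 = 3.
Row 3 has -4 + 3 + 2 + 17 − 2 + 15 = 31; the blank must be 70 − 31 = 39.
Row 6 has 1 + 22 + 0 + 3 + 20 − 4 = 42; the blank must be 70 − 42 = 28.

n = 39, m = 28, k = 3, q = 9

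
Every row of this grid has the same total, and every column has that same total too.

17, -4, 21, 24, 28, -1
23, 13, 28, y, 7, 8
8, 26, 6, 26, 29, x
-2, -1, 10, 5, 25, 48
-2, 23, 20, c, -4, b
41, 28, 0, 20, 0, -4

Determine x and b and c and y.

Rows 1 and 4 both sum to 85, so that's the common total.
Row 3: 8 + 26 + 6 + 26 + 29 = 95, so its missing entry is 85 − 95 = -10.
Column 6: -1 + 8 − 10 + 48 − 4 = 41, so its missing entry is 85 − 41 = 44.
Row 2: 23 + 13 + 28 + 7 + 8 = 79, so its missing entry is 85 − 79 = 6.
Row 5: -2 + 23 + 20 − 4 + 44 = 81, so its missing entry is 85 − 81 = 4.

x = -10, b = 44, c = 4, y = 6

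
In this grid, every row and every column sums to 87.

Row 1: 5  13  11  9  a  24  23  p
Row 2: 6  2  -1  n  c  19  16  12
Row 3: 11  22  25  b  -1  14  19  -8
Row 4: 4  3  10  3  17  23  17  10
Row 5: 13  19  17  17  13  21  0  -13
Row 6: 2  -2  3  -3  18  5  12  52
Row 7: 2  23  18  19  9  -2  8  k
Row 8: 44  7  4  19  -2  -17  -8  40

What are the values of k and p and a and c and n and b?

k = 10, p = -16, a = 18, c = 15, n = 18, b = 5

Row 3 has 11 + 22 + 25 − 1 + 14 + 19 − 8 = 82; the blank must be 87 − 82 = 5.
Row 7 has 2 + 23 + 18 + 19 + 9 − 2 + 8 = 77; the blank must be 87 − 77 = 10.
Column 8 has 12 − 8 + 10 − 13 + 52 + 10 + 40 = 103; the blank must be 87 − 103 = -16.
Row 1 has 5 + 13 + 11 + 9 + 24 + 23 − 16 = 69; the blank must be 87 − 69 = 18.
Column 5 has 18 − 1 + 17 + 13 + 18 + 9 − 2 = 72; the blank must be 87 − 72 = 15.
Row 2 has 6 + 2 − 1 + 15 + 19 + 16 + 12 = 69; the blank must be 87 − 69 = 18.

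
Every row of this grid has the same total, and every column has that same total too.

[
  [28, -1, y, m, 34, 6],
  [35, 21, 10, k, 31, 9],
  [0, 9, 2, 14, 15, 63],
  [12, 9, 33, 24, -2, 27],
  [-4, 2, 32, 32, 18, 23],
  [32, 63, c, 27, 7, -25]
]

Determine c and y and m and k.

Rows 3 and 4 both sum to 103, so that's the common total.
Row 2: 35 + 21 + 10 + 31 + 9 = 106, so its missing entry is 103 − 106 = -3.
Column 4: -3 + 14 + 24 + 32 + 27 = 94, so its missing entry is 103 − 94 = 9.
Row 1: 28 − 1 + 9 + 34 + 6 = 76, so its missing entry is 103 − 76 = 27.
Row 6: 32 + 63 + 27 + 7 − 25 = 104, so its missing entry is 103 − 104 = -1.

c = -1, y = 27, m = 9, k = -3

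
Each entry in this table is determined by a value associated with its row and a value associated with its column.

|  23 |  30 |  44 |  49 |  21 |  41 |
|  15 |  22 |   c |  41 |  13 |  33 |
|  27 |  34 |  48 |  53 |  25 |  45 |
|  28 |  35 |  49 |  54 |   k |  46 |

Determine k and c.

k = 26, c = 36

The difference between any two rows is the same in every column — this is an addition table with the headers hidden.
Row 4 minus row 1 is 35 − 30 = 5, so its entry in column 5 is 21 + 5 = 26.
Row 2 minus row 1 is 22 − 30 = -8, so its entry in column 3 is 44 + (-8) = 36.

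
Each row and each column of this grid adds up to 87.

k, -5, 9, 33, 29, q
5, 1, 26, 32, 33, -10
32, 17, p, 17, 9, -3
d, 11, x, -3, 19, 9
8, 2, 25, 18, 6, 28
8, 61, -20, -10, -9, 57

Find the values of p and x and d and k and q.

Column 6: -10 − 3 + 9 + 28 + 57 = 81, so its missing entry is 87 − 81 = 6.
Row 1: -5 + 9 + 33 + 29 + 6 = 72, so its missing entry is 87 − 72 = 15.
Column 1: 15 + 5 + 32 + 8 + 8 = 68, so its missing entry is 87 − 68 = 19.
Row 3: 32 + 17 + 17 + 9 − 3 = 72, so its missing entry is 87 − 72 = 15.
Row 4: 19 + 11 − 3 + 19 + 9 = 55, so its missing entry is 87 − 55 = 32.

p = 15, x = 32, d = 19, k = 15, q = 6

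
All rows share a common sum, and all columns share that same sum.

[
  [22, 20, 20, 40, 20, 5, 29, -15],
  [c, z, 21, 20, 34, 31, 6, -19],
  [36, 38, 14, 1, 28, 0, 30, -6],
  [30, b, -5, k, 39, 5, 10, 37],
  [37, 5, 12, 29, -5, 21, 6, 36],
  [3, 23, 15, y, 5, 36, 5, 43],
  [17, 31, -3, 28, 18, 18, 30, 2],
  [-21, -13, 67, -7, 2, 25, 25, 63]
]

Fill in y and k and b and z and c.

y = 11, k = 19, b = 6, z = 31, c = 17

Rows 1 and 3 both sum to 141, so that's the common total.
Column 1: 22 + 36 + 30 + 37 + 3 + 17 − 21 = 124, so its missing entry is 141 − 124 = 17.
Row 2: 17 + 21 + 20 + 34 + 31 + 6 − 19 = 110, so its missing entry is 141 − 110 = 31.
Column 2: 20 + 31 + 38 + 5 + 23 + 31 − 13 = 135, so its missing entry is 141 − 135 = 6.
Row 4: 30 + 6 − 5 + 39 + 5 + 10 + 37 = 122, so its missing entry is 141 − 122 = 19.
Row 6: 3 + 23 + 15 + 5 + 36 + 5 + 43 = 130, so its missing entry is 141 − 130 = 11.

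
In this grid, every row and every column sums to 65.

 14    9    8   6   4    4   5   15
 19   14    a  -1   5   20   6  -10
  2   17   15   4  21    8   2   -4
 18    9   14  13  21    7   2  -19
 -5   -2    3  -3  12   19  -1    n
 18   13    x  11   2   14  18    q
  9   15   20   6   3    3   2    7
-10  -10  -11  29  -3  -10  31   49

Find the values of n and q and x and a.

Row 2: 19 + 14 − 1 + 5 + 20 + 6 − 10 = 53, so its missing entry is 65 − 53 = 12.
Row 5: -5 − 2 + 3 − 3 + 12 + 19 − 1 = 23, so its missing entry is 65 − 23 = 42.
Column 8: 15 − 10 − 4 − 19 + 42 + 7 + 49 = 80, so its missing entry is 65 − 80 = -15.
Row 6: 18 + 13 + 11 + 2 + 14 + 18 − 15 = 61, so its missing entry is 65 − 61 = 4.

n = 42, q = -15, x = 4, a = 12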